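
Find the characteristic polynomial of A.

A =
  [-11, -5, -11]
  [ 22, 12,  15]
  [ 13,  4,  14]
x^3 - 15*x^2 + 75*x - 125

Expanding det(x·I − A) (e.g. by cofactor expansion or by noting that A is similar to its Jordan form J, which has the same characteristic polynomial as A) gives
  χ_A(x) = x^3 - 15*x^2 + 75*x - 125
which factors as (x - 5)^3. The eigenvalues (with algebraic multiplicities) are λ = 5 with multiplicity 3.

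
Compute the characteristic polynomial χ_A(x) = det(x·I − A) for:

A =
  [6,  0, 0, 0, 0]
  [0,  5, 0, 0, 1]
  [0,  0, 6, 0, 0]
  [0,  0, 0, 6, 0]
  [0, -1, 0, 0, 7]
x^5 - 30*x^4 + 360*x^3 - 2160*x^2 + 6480*x - 7776

Expanding det(x·I − A) (e.g. by cofactor expansion or by noting that A is similar to its Jordan form J, which has the same characteristic polynomial as A) gives
  χ_A(x) = x^5 - 30*x^4 + 360*x^3 - 2160*x^2 + 6480*x - 7776
which factors as (x - 6)^5. The eigenvalues (with algebraic multiplicities) are λ = 6 with multiplicity 5.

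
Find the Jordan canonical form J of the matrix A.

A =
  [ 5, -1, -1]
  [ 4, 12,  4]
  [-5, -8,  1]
J_3(6)

The characteristic polynomial is
  det(x·I − A) = x^3 - 18*x^2 + 108*x - 216 = (x - 6)^3

Eigenvalues and multiplicities (the geometric multiplicity of λ is n − rank(A − λI), which equals the number of Jordan blocks for λ):
  λ = 6: algebraic multiplicity = 3, geometric multiplicity = 1

Determining the block sizes for each eigenvalue:
  λ = 6: one block (gm = 1), so the single block has size am = 3 → block sizes [3]

Assembling the blocks gives a Jordan form
J =
  [6, 1, 0]
  [0, 6, 1]
  [0, 0, 6]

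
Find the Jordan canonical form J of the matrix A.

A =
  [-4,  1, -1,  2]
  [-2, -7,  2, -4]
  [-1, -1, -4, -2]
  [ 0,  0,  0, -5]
J_2(-5) ⊕ J_1(-5) ⊕ J_1(-5)

The characteristic polynomial is
  det(x·I − A) = x^4 + 20*x^3 + 150*x^2 + 500*x + 625 = (x + 5)^4

Eigenvalues and multiplicities (the geometric multiplicity of λ is n − rank(A − λI), which equals the number of Jordan blocks for λ):
  λ = -5: algebraic multiplicity = 4, geometric multiplicity = 3

Determining the block sizes for each eigenvalue:
  λ = -5: 3 blocks summing to 4 forces exactly one block of size 2 and the rest size 1 → block sizes [2, 1, 1]

Assembling the blocks gives a Jordan form
J =
  [-5,  1,  0,  0]
  [ 0, -5,  0,  0]
  [ 0,  0, -5,  0]
  [ 0,  0,  0, -5]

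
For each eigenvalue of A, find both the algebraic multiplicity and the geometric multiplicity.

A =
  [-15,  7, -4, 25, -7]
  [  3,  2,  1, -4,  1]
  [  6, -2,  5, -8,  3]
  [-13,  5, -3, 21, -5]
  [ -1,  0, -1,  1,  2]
λ = 3: alg = 5, geom = 2

Step 1 — factor the characteristic polynomial to read off the algebraic multiplicities:
  χ_A(x) = (x - 3)^5

Step 2 — compute geometric multiplicities via the rank-nullity identity g(λ) = n − rank(A − λI):
  rank(A − (3)·I) = 3, so dim ker(A − (3)·I) = n − 3 = 2

Summary:
  λ = 3: algebraic multiplicity = 5, geometric multiplicity = 2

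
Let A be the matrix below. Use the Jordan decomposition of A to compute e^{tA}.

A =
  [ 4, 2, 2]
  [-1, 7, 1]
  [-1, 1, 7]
e^{tA} =
  [-2*t*exp(6*t) + exp(6*t), 2*t*exp(6*t), 2*t*exp(6*t)]
  [-t*exp(6*t), t*exp(6*t) + exp(6*t), t*exp(6*t)]
  [-t*exp(6*t), t*exp(6*t), t*exp(6*t) + exp(6*t)]

Strategy: write A = P · J · P⁻¹ where J is a Jordan canonical form, so e^{tA} = P · e^{tJ} · P⁻¹, and e^{tJ} can be computed block-by-block.

A has Jordan form
J =
  [6, 1, 0]
  [0, 6, 0]
  [0, 0, 6]
(up to reordering of blocks).

Per-block formulas:
  For a 2×2 Jordan block J_2(6): exp(t · J_2(6)) = e^(6t)·(I + t·N), where N is the 2×2 nilpotent shift.
  For a 1×1 block at λ = 6: exp(t · [6]) = [e^(6t)].

After assembling e^{tJ} and conjugating by P, we get:

e^{tA} =
  [-2*t*exp(6*t) + exp(6*t), 2*t*exp(6*t), 2*t*exp(6*t)]
  [-t*exp(6*t), t*exp(6*t) + exp(6*t), t*exp(6*t)]
  [-t*exp(6*t), t*exp(6*t), t*exp(6*t) + exp(6*t)]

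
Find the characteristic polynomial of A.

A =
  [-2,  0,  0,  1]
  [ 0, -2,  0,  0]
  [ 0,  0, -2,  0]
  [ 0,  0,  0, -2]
x^4 + 8*x^3 + 24*x^2 + 32*x + 16

Expanding det(x·I − A) (e.g. by cofactor expansion or by noting that A is similar to its Jordan form J, which has the same characteristic polynomial as A) gives
  χ_A(x) = x^4 + 8*x^3 + 24*x^2 + 32*x + 16
which factors as (x + 2)^4. The eigenvalues (with algebraic multiplicities) are λ = -2 with multiplicity 4.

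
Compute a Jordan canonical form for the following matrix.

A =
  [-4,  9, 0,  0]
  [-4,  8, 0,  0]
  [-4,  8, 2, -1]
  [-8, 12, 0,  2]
J_2(2) ⊕ J_2(2)

The characteristic polynomial is
  det(x·I − A) = x^4 - 8*x^3 + 24*x^2 - 32*x + 16 = (x - 2)^4

Eigenvalues and multiplicities (the geometric multiplicity of λ is n − rank(A − λI), which equals the number of Jordan blocks for λ):
  λ = 2: algebraic multiplicity = 4, geometric multiplicity = 2

Determining the block sizes for each eigenvalue:
  λ = 2: with am = 4 and gm = 2, the partition is not yet determined (e.g. several partitions of 4 into 2 parts exist). Let N = A − (2)·I. Computing rank(N^1) = 2, rank(N^2) = 0; the number of blocks of size ≥ j is rank(N^{j−1}) − rank(N^j), giving [2, 2]. So we have 2 block(s) of size 2 → block sizes [2, 2]

Assembling the blocks gives a Jordan form
J =
  [2, 1, 0, 0]
  [0, 2, 0, 0]
  [0, 0, 2, 1]
  [0, 0, 0, 2]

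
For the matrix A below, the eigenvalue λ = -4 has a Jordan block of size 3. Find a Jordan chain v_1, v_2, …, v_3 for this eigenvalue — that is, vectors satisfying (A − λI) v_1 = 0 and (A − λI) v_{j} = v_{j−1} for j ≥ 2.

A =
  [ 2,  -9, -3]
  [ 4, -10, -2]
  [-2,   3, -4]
A Jordan chain for λ = -4 of length 3:
v_1 = (6, 4, 0)ᵀ
v_2 = (6, 4, -2)ᵀ
v_3 = (1, 0, 0)ᵀ

Let N = A − (-4)·I. We want v_3 with N^3 v_3 = 0 but N^2 v_3 ≠ 0; then v_{j-1} := N · v_j for j = 3, …, 2.

Pick v_3 = (1, 0, 0)ᵀ.
Then v_2 = N · v_3 = (6, 4, -2)ᵀ.
Then v_1 = N · v_2 = (6, 4, 0)ᵀ.

Sanity check: (A − (-4)·I) v_1 = (0, 0, 0)ᵀ = 0. ✓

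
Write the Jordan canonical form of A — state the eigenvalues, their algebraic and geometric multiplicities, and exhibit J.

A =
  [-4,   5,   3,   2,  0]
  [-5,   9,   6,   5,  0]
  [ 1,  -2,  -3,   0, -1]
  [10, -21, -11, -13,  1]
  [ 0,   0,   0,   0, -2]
J_1(-5) ⊕ J_3(-2) ⊕ J_1(-2)

The characteristic polynomial is
  det(x·I − A) = x^5 + 13*x^4 + 64*x^3 + 152*x^2 + 176*x + 80 = (x + 2)^4*(x + 5)

Eigenvalues and multiplicities (the geometric multiplicity of λ is n − rank(A − λI), which equals the number of Jordan blocks for λ):
  λ = -5: algebraic multiplicity = 1, geometric multiplicity = 1
  λ = -2: algebraic multiplicity = 4, geometric multiplicity = 2

Determining the block sizes for each eigenvalue:
  λ = -5: one block (gm = 1), so the single block has size am = 1 → block sizes [1]
  λ = -2: with am = 4 and gm = 2, the partition is not yet determined (e.g. several partitions of 4 into 2 parts exist). Let N = A − (-2)·I. Computing rank(N^1) = 3, rank(N^2) = 2, rank(N^3) = 1; the number of blocks of size ≥ j is rank(N^{j−1}) − rank(N^j), giving [2, 1, 1]. So we have 1 block(s) of size 3, 1 block(s) of size 1 → block sizes [3, 1]

Assembling the blocks gives a Jordan form
J =
  [-5,  0,  0,  0,  0]
  [ 0, -2,  1,  0,  0]
  [ 0,  0, -2,  1,  0]
  [ 0,  0,  0, -2,  0]
  [ 0,  0,  0,  0, -2]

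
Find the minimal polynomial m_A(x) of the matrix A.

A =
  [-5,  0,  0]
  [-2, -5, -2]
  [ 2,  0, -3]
x^2 + 8*x + 15

The characteristic polynomial is χ_A(x) = (x + 3)*(x + 5)^2, so the eigenvalues are known. The minimal polynomial is
  m_A(x) = Π_λ (x − λ)^{k_λ}
where k_λ is the size of the *largest* Jordan block for λ (equivalently, the smallest k with (A − λI)^k v = 0 for every generalised eigenvector v of λ).

  λ = -5: largest Jordan block has size 1, contributing (x + 5)
  λ = -3: largest Jordan block has size 1, contributing (x + 3)

So m_A(x) = (x + 3)*(x + 5) = x^2 + 8*x + 15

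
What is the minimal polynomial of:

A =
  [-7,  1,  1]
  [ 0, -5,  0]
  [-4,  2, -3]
x^2 + 10*x + 25

The characteristic polynomial is χ_A(x) = (x + 5)^3, so the eigenvalues are known. The minimal polynomial is
  m_A(x) = Π_λ (x − λ)^{k_λ}
where k_λ is the size of the *largest* Jordan block for λ (equivalently, the smallest k with (A − λI)^k v = 0 for every generalised eigenvector v of λ).

  λ = -5: largest Jordan block has size 2, contributing (x + 5)^2

So m_A(x) = (x + 5)^2 = x^2 + 10*x + 25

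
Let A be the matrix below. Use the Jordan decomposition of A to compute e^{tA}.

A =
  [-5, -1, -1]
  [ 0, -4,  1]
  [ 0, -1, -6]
e^{tA} =
  [exp(-5*t), -t*exp(-5*t), -t*exp(-5*t)]
  [0, t*exp(-5*t) + exp(-5*t), t*exp(-5*t)]
  [0, -t*exp(-5*t), -t*exp(-5*t) + exp(-5*t)]

Strategy: write A = P · J · P⁻¹ where J is a Jordan canonical form, so e^{tA} = P · e^{tJ} · P⁻¹, and e^{tJ} can be computed block-by-block.

A has Jordan form
J =
  [-5,  1,  0]
  [ 0, -5,  0]
  [ 0,  0, -5]
(up to reordering of blocks).

Per-block formulas:
  For a 1×1 block at λ = -5: exp(t · [-5]) = [e^(-5t)].
  For a 2×2 Jordan block J_2(-5): exp(t · J_2(-5)) = e^(-5t)·(I + t·N), where N is the 2×2 nilpotent shift.

After assembling e^{tJ} and conjugating by P, we get:

e^{tA} =
  [exp(-5*t), -t*exp(-5*t), -t*exp(-5*t)]
  [0, t*exp(-5*t) + exp(-5*t), t*exp(-5*t)]
  [0, -t*exp(-5*t), -t*exp(-5*t) + exp(-5*t)]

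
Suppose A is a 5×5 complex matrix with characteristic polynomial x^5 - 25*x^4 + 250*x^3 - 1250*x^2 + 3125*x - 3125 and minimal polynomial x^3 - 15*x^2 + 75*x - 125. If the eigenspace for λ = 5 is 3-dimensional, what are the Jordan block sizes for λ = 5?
Block sizes for λ = 5: [3, 1, 1]

Step 1 — from the characteristic polynomial, algebraic multiplicity of λ = 5 is 5. From dim ker(A − (5)·I) = 3, there are exactly 3 Jordan blocks for λ = 5.
Step 2 — from the minimal polynomial, the factor (x − 5)^3 tells us the largest block for λ = 5 has size 3.
Step 3 — with total size 5, 3 blocks, and largest block 3, the block sizes (in nonincreasing order) are [3, 1, 1].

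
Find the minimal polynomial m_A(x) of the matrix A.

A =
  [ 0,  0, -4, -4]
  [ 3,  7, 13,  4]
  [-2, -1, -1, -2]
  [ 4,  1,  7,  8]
x^4 - 14*x^3 + 72*x^2 - 160*x + 128

The characteristic polynomial is χ_A(x) = (x - 4)^3*(x - 2), so the eigenvalues are known. The minimal polynomial is
  m_A(x) = Π_λ (x − λ)^{k_λ}
where k_λ is the size of the *largest* Jordan block for λ (equivalently, the smallest k with (A − λI)^k v = 0 for every generalised eigenvector v of λ).

  λ = 2: largest Jordan block has size 1, contributing (x − 2)
  λ = 4: largest Jordan block has size 3, contributing (x − 4)^3

So m_A(x) = (x - 4)^3*(x - 2) = x^4 - 14*x^3 + 72*x^2 - 160*x + 128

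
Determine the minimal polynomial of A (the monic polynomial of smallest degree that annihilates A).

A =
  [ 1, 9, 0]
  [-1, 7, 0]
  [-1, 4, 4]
x^3 - 12*x^2 + 48*x - 64

The characteristic polynomial is χ_A(x) = (x - 4)^3, so the eigenvalues are known. The minimal polynomial is
  m_A(x) = Π_λ (x − λ)^{k_λ}
where k_λ is the size of the *largest* Jordan block for λ (equivalently, the smallest k with (A − λI)^k v = 0 for every generalised eigenvector v of λ).

  λ = 4: largest Jordan block has size 3, contributing (x − 4)^3

So m_A(x) = (x - 4)^3 = x^3 - 12*x^2 + 48*x - 64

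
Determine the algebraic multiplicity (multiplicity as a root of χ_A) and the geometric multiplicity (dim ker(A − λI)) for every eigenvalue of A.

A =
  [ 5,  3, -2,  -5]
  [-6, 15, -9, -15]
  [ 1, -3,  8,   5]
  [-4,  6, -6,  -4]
λ = 6: alg = 4, geom = 2

Step 1 — factor the characteristic polynomial to read off the algebraic multiplicities:
  χ_A(x) = (x - 6)^4

Step 2 — compute geometric multiplicities via the rank-nullity identity g(λ) = n − rank(A − λI):
  rank(A − (6)·I) = 2, so dim ker(A − (6)·I) = n − 2 = 2

Summary:
  λ = 6: algebraic multiplicity = 4, geometric multiplicity = 2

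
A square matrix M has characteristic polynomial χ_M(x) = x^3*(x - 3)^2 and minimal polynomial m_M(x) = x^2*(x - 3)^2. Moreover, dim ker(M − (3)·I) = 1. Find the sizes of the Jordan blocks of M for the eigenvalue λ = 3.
Block sizes for λ = 3: [2]

Step 1 — from the characteristic polynomial, algebraic multiplicity of λ = 3 is 2. From dim ker(M − (3)·I) = 1, there are exactly 1 Jordan blocks for λ = 3.
Step 2 — from the minimal polynomial, the factor (x − 3)^2 tells us the largest block for λ = 3 has size 2.
Step 3 — with total size 2, 1 blocks, and largest block 2, the block sizes (in nonincreasing order) are [2].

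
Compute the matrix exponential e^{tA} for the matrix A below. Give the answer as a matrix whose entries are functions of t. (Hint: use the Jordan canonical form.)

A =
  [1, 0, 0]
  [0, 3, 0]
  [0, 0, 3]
e^{tA} =
  [exp(t), 0, 0]
  [0, exp(3*t), 0]
  [0, 0, exp(3*t)]

Strategy: write A = P · J · P⁻¹ where J is a Jordan canonical form, so e^{tA} = P · e^{tJ} · P⁻¹, and e^{tJ} can be computed block-by-block.

A has Jordan form
J =
  [1, 0, 0]
  [0, 3, 0]
  [0, 0, 3]
(up to reordering of blocks).

Per-block formulas:
  For a 1×1 block at λ = 3: exp(t · [3]) = [e^(3t)].
  For a 1×1 block at λ = 1: exp(t · [1]) = [e^(1t)].

After assembling e^{tJ} and conjugating by P, we get:

e^{tA} =
  [exp(t), 0, 0]
  [0, exp(3*t), 0]
  [0, 0, exp(3*t)]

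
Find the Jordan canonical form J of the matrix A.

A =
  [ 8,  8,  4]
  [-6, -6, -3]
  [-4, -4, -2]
J_2(0) ⊕ J_1(0)

The characteristic polynomial is
  det(x·I − A) = x^3

Eigenvalues and multiplicities (the geometric multiplicity of λ is n − rank(A − λI), which equals the number of Jordan blocks for λ):
  λ = 0: algebraic multiplicity = 3, geometric multiplicity = 2

Determining the block sizes for each eigenvalue:
  λ = 0: 2 blocks summing to 3 forces exactly one block of size 2 and the rest size 1 → block sizes [2, 1]

Assembling the blocks gives a Jordan form
J =
  [0, 1, 0]
  [0, 0, 0]
  [0, 0, 0]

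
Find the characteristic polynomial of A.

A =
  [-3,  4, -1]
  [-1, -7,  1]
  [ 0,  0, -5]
x^3 + 15*x^2 + 75*x + 125

Expanding det(x·I − A) (e.g. by cofactor expansion or by noting that A is similar to its Jordan form J, which has the same characteristic polynomial as A) gives
  χ_A(x) = x^3 + 15*x^2 + 75*x + 125
which factors as (x + 5)^3. The eigenvalues (with algebraic multiplicities) are λ = -5 with multiplicity 3.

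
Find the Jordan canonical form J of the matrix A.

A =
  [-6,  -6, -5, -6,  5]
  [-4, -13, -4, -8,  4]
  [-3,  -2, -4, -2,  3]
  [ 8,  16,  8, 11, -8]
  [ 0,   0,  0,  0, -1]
J_1(-5) ⊕ J_1(-5) ⊕ J_2(-1) ⊕ J_1(-1)

The characteristic polynomial is
  det(x·I − A) = x^5 + 13*x^4 + 58*x^3 + 106*x^2 + 85*x + 25 = (x + 1)^3*(x + 5)^2

Eigenvalues and multiplicities (the geometric multiplicity of λ is n − rank(A − λI), which equals the number of Jordan blocks for λ):
  λ = -5: algebraic multiplicity = 2, geometric multiplicity = 2
  λ = -1: algebraic multiplicity = 3, geometric multiplicity = 2

Determining the block sizes for each eigenvalue:
  λ = -5: gm = am = 2, so every block has size 1 → block sizes [1, 1]
  λ = -1: 2 blocks summing to 3 forces exactly one block of size 2 and the rest size 1 → block sizes [2, 1]

Assembling the blocks gives a Jordan form
J =
  [-5,  0,  0,  0,  0]
  [ 0, -5,  0,  0,  0]
  [ 0,  0, -1,  1,  0]
  [ 0,  0,  0, -1,  0]
  [ 0,  0,  0,  0, -1]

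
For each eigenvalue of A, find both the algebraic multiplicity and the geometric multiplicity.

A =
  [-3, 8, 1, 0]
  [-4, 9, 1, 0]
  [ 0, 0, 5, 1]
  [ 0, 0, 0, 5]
λ = 1: alg = 1, geom = 1; λ = 5: alg = 3, geom = 1

Step 1 — factor the characteristic polynomial to read off the algebraic multiplicities:
  χ_A(x) = (x - 5)^3*(x - 1)

Step 2 — compute geometric multiplicities via the rank-nullity identity g(λ) = n − rank(A − λI):
  rank(A − (1)·I) = 3, so dim ker(A − (1)·I) = n − 3 = 1
  rank(A − (5)·I) = 3, so dim ker(A − (5)·I) = n − 3 = 1

Summary:
  λ = 1: algebraic multiplicity = 1, geometric multiplicity = 1
  λ = 5: algebraic multiplicity = 3, geometric multiplicity = 1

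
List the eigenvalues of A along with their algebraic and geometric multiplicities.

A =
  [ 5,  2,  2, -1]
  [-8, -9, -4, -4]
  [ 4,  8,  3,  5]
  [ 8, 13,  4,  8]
λ = 1: alg = 3, geom = 2; λ = 4: alg = 1, geom = 1

Step 1 — factor the characteristic polynomial to read off the algebraic multiplicities:
  χ_A(x) = (x - 4)*(x - 1)^3

Step 2 — compute geometric multiplicities via the rank-nullity identity g(λ) = n − rank(A − λI):
  rank(A − (1)·I) = 2, so dim ker(A − (1)·I) = n − 2 = 2
  rank(A − (4)·I) = 3, so dim ker(A − (4)·I) = n − 3 = 1

Summary:
  λ = 1: algebraic multiplicity = 3, geometric multiplicity = 2
  λ = 4: algebraic multiplicity = 1, geometric multiplicity = 1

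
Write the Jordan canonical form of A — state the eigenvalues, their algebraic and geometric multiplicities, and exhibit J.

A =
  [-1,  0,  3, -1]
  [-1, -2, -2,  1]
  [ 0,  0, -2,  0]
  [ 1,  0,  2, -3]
J_3(-2) ⊕ J_1(-2)

The characteristic polynomial is
  det(x·I − A) = x^4 + 8*x^3 + 24*x^2 + 32*x + 16 = (x + 2)^4

Eigenvalues and multiplicities (the geometric multiplicity of λ is n − rank(A − λI), which equals the number of Jordan blocks for λ):
  λ = -2: algebraic multiplicity = 4, geometric multiplicity = 2

Determining the block sizes for each eigenvalue:
  λ = -2: with am = 4 and gm = 2, the partition is not yet determined (e.g. several partitions of 4 into 2 parts exist). Let N = A − (-2)·I. Computing rank(N^1) = 2, rank(N^2) = 1, rank(N^3) = 0; the number of blocks of size ≥ j is rank(N^{j−1}) − rank(N^j), giving [2, 1, 1]. So we have 1 block(s) of size 3, 1 block(s) of size 1 → block sizes [3, 1]

Assembling the blocks gives a Jordan form
J =
  [-2,  1,  0,  0]
  [ 0, -2,  1,  0]
  [ 0,  0, -2,  0]
  [ 0,  0,  0, -2]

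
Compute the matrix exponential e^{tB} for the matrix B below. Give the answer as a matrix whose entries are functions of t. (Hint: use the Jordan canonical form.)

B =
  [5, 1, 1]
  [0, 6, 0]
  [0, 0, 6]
e^{tB} =
  [exp(5*t), exp(6*t) - exp(5*t), exp(6*t) - exp(5*t)]
  [0, exp(6*t), 0]
  [0, 0, exp(6*t)]

Strategy: write B = P · J · P⁻¹ where J is a Jordan canonical form, so e^{tB} = P · e^{tJ} · P⁻¹, and e^{tJ} can be computed block-by-block.

B has Jordan form
J =
  [5, 0, 0]
  [0, 6, 0]
  [0, 0, 6]
(up to reordering of blocks).

Per-block formulas:
  For a 1×1 block at λ = 6: exp(t · [6]) = [e^(6t)].
  For a 1×1 block at λ = 5: exp(t · [5]) = [e^(5t)].

After assembling e^{tJ} and conjugating by P, we get:

e^{tB} =
  [exp(5*t), exp(6*t) - exp(5*t), exp(6*t) - exp(5*t)]
  [0, exp(6*t), 0]
  [0, 0, exp(6*t)]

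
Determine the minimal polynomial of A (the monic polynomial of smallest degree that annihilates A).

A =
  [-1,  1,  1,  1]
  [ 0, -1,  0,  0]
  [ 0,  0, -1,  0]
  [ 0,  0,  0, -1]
x^2 + 2*x + 1

The characteristic polynomial is χ_A(x) = (x + 1)^4, so the eigenvalues are known. The minimal polynomial is
  m_A(x) = Π_λ (x − λ)^{k_λ}
where k_λ is the size of the *largest* Jordan block for λ (equivalently, the smallest k with (A − λI)^k v = 0 for every generalised eigenvector v of λ).

  λ = -1: largest Jordan block has size 2, contributing (x + 1)^2

So m_A(x) = (x + 1)^2 = x^2 + 2*x + 1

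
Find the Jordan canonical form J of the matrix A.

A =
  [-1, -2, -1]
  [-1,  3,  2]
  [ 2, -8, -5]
J_3(-1)

The characteristic polynomial is
  det(x·I − A) = x^3 + 3*x^2 + 3*x + 1 = (x + 1)^3

Eigenvalues and multiplicities (the geometric multiplicity of λ is n − rank(A − λI), which equals the number of Jordan blocks for λ):
  λ = -1: algebraic multiplicity = 3, geometric multiplicity = 1

Determining the block sizes for each eigenvalue:
  λ = -1: one block (gm = 1), so the single block has size am = 3 → block sizes [3]

Assembling the blocks gives a Jordan form
J =
  [-1,  1,  0]
  [ 0, -1,  1]
  [ 0,  0, -1]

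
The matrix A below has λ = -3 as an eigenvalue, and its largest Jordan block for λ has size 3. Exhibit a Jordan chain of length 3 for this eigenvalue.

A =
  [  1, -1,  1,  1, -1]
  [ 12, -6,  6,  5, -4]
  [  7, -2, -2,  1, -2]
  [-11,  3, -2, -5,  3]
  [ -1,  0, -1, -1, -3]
A Jordan chain for λ = -3 of length 3:
v_1 = (1, 3, 2, -3, 0)ᵀ
v_2 = (4, 12, 7, -11, -1)ᵀ
v_3 = (1, 0, 0, 0, 0)ᵀ

Let N = A − (-3)·I. We want v_3 with N^3 v_3 = 0 but N^2 v_3 ≠ 0; then v_{j-1} := N · v_j for j = 3, …, 2.

Pick v_3 = (1, 0, 0, 0, 0)ᵀ.
Then v_2 = N · v_3 = (4, 12, 7, -11, -1)ᵀ.
Then v_1 = N · v_2 = (1, 3, 2, -3, 0)ᵀ.

Sanity check: (A − (-3)·I) v_1 = (0, 0, 0, 0, 0)ᵀ = 0. ✓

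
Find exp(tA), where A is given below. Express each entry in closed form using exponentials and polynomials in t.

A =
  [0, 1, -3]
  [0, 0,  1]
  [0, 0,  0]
e^{tA} =
  [1, t, t^2/2 - 3*t]
  [0, 1, t]
  [0, 0, 1]

Strategy: write A = P · J · P⁻¹ where J is a Jordan canonical form, so e^{tA} = P · e^{tJ} · P⁻¹, and e^{tJ} can be computed block-by-block.

A has Jordan form
J =
  [0, 1, 0]
  [0, 0, 1]
  [0, 0, 0]
(up to reordering of blocks).

Per-block formulas:
  For a 3×3 Jordan block J_3(0): exp(t · J_3(0)) = e^(0t)·(I + t·N + (t^2/2)·N^2), where N is the 3×3 nilpotent shift.

After assembling e^{tJ} and conjugating by P, we get:

e^{tA} =
  [1, t, t^2/2 - 3*t]
  [0, 1, t]
  [0, 0, 1]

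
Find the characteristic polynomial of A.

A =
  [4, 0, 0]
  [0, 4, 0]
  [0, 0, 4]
x^3 - 12*x^2 + 48*x - 64

Expanding det(x·I − A) (e.g. by cofactor expansion or by noting that A is similar to its Jordan form J, which has the same characteristic polynomial as A) gives
  χ_A(x) = x^3 - 12*x^2 + 48*x - 64
which factors as (x - 4)^3. The eigenvalues (with algebraic multiplicities) are λ = 4 with multiplicity 3.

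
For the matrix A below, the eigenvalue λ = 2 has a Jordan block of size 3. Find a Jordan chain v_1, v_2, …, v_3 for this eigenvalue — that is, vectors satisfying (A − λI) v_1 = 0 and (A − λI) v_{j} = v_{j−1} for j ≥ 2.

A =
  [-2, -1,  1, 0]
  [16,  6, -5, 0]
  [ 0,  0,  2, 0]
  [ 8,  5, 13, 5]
A Jordan chain for λ = 2 of length 3:
v_1 = (-4, 16, 0, -16)ᵀ
v_2 = (-8, 36, 0, -44)ᵀ
v_3 = (1, 0, -4, 0)ᵀ

Let N = A − (2)·I. We want v_3 with N^3 v_3 = 0 but N^2 v_3 ≠ 0; then v_{j-1} := N · v_j for j = 3, …, 2.

Pick v_3 = (1, 0, -4, 0)ᵀ.
Then v_2 = N · v_3 = (-8, 36, 0, -44)ᵀ.
Then v_1 = N · v_2 = (-4, 16, 0, -16)ᵀ.

Sanity check: (A − (2)·I) v_1 = (0, 0, 0, 0)ᵀ = 0. ✓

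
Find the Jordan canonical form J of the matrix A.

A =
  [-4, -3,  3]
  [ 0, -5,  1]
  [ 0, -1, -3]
J_2(-4) ⊕ J_1(-4)

The characteristic polynomial is
  det(x·I − A) = x^3 + 12*x^2 + 48*x + 64 = (x + 4)^3

Eigenvalues and multiplicities (the geometric multiplicity of λ is n − rank(A − λI), which equals the number of Jordan blocks for λ):
  λ = -4: algebraic multiplicity = 3, geometric multiplicity = 2

Determining the block sizes for each eigenvalue:
  λ = -4: 2 blocks summing to 3 forces exactly one block of size 2 and the rest size 1 → block sizes [2, 1]

Assembling the blocks gives a Jordan form
J =
  [-4,  1,  0]
  [ 0, -4,  0]
  [ 0,  0, -4]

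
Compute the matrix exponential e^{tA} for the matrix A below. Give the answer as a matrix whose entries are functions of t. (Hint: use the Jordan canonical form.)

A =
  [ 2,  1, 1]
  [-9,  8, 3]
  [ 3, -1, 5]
e^{tA} =
  [3*t^2*exp(5*t)/2 - 3*t*exp(5*t) + exp(5*t), -t^2*exp(5*t)/2 + t*exp(5*t), t*exp(5*t)]
  [9*t^2*exp(5*t)/2 - 9*t*exp(5*t), -3*t^2*exp(5*t)/2 + 3*t*exp(5*t) + exp(5*t), 3*t*exp(5*t)]
  [3*t*exp(5*t), -t*exp(5*t), exp(5*t)]

Strategy: write A = P · J · P⁻¹ where J is a Jordan canonical form, so e^{tA} = P · e^{tJ} · P⁻¹, and e^{tJ} can be computed block-by-block.

A has Jordan form
J =
  [5, 1, 0]
  [0, 5, 1]
  [0, 0, 5]
(up to reordering of blocks).

Per-block formulas:
  For a 3×3 Jordan block J_3(5): exp(t · J_3(5)) = e^(5t)·(I + t·N + (t^2/2)·N^2), where N is the 3×3 nilpotent shift.

After assembling e^{tJ} and conjugating by P, we get:

e^{tA} =
  [3*t^2*exp(5*t)/2 - 3*t*exp(5*t) + exp(5*t), -t^2*exp(5*t)/2 + t*exp(5*t), t*exp(5*t)]
  [9*t^2*exp(5*t)/2 - 9*t*exp(5*t), -3*t^2*exp(5*t)/2 + 3*t*exp(5*t) + exp(5*t), 3*t*exp(5*t)]
  [3*t*exp(5*t), -t*exp(5*t), exp(5*t)]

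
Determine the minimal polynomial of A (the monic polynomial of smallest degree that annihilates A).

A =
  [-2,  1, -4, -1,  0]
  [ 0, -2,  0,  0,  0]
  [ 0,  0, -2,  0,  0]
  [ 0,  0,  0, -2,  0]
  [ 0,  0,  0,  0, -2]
x^2 + 4*x + 4

The characteristic polynomial is χ_A(x) = (x + 2)^5, so the eigenvalues are known. The minimal polynomial is
  m_A(x) = Π_λ (x − λ)^{k_λ}
where k_λ is the size of the *largest* Jordan block for λ (equivalently, the smallest k with (A − λI)^k v = 0 for every generalised eigenvector v of λ).

  λ = -2: largest Jordan block has size 2, contributing (x + 2)^2

So m_A(x) = (x + 2)^2 = x^2 + 4*x + 4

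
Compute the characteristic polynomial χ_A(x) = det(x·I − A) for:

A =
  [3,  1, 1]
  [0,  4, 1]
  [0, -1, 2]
x^3 - 9*x^2 + 27*x - 27

Expanding det(x·I − A) (e.g. by cofactor expansion or by noting that A is similar to its Jordan form J, which has the same characteristic polynomial as A) gives
  χ_A(x) = x^3 - 9*x^2 + 27*x - 27
which factors as (x - 3)^3. The eigenvalues (with algebraic multiplicities) are λ = 3 with multiplicity 3.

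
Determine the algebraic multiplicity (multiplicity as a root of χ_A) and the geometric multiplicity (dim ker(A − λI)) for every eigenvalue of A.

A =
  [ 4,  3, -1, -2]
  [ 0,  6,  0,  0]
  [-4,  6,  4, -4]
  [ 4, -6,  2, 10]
λ = 6: alg = 4, geom = 3

Step 1 — factor the characteristic polynomial to read off the algebraic multiplicities:
  χ_A(x) = (x - 6)^4

Step 2 — compute geometric multiplicities via the rank-nullity identity g(λ) = n − rank(A − λI):
  rank(A − (6)·I) = 1, so dim ker(A − (6)·I) = n − 1 = 3

Summary:
  λ = 6: algebraic multiplicity = 4, geometric multiplicity = 3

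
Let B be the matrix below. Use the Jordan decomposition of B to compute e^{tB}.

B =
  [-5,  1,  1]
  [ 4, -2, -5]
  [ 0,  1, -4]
e^{tB} =
  [2*t*exp(-3*t) - exp(-3*t) + 2*exp(-5*t), t*exp(-3*t), -3*t*exp(-3*t) + 2*exp(-3*t) - 2*exp(-5*t)]
  [2*t*exp(-3*t) + exp(-3*t) - exp(-5*t), t*exp(-3*t) + exp(-3*t), -3*t*exp(-3*t) - exp(-3*t) + exp(-5*t)]
  [2*t*exp(-3*t) - exp(-3*t) + exp(-5*t), t*exp(-3*t), -3*t*exp(-3*t) + 2*exp(-3*t) - exp(-5*t)]

Strategy: write B = P · J · P⁻¹ where J is a Jordan canonical form, so e^{tB} = P · e^{tJ} · P⁻¹, and e^{tJ} can be computed block-by-block.

B has Jordan form
J =
  [-5,  0,  0]
  [ 0, -3,  1]
  [ 0,  0, -3]
(up to reordering of blocks).

Per-block formulas:
  For a 1×1 block at λ = -5: exp(t · [-5]) = [e^(-5t)].
  For a 2×2 Jordan block J_2(-3): exp(t · J_2(-3)) = e^(-3t)·(I + t·N), where N is the 2×2 nilpotent shift.

After assembling e^{tJ} and conjugating by P, we get:

e^{tB} =
  [2*t*exp(-3*t) - exp(-3*t) + 2*exp(-5*t), t*exp(-3*t), -3*t*exp(-3*t) + 2*exp(-3*t) - 2*exp(-5*t)]
  [2*t*exp(-3*t) + exp(-3*t) - exp(-5*t), t*exp(-3*t) + exp(-3*t), -3*t*exp(-3*t) - exp(-3*t) + exp(-5*t)]
  [2*t*exp(-3*t) - exp(-3*t) + exp(-5*t), t*exp(-3*t), -3*t*exp(-3*t) + 2*exp(-3*t) - exp(-5*t)]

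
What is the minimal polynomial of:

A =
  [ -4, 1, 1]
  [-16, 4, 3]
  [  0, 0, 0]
x^3

The characteristic polynomial is χ_A(x) = x^3, so the eigenvalues are known. The minimal polynomial is
  m_A(x) = Π_λ (x − λ)^{k_λ}
where k_λ is the size of the *largest* Jordan block for λ (equivalently, the smallest k with (A − λI)^k v = 0 for every generalised eigenvector v of λ).

  λ = 0: largest Jordan block has size 3, contributing (x − 0)^3

So m_A(x) = x^3 = x^3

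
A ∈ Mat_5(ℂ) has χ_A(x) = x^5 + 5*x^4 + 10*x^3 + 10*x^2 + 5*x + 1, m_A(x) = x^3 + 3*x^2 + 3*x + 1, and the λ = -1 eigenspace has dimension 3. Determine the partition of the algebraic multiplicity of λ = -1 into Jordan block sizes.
Block sizes for λ = -1: [3, 1, 1]

Step 1 — from the characteristic polynomial, algebraic multiplicity of λ = -1 is 5. From dim ker(A − (-1)·I) = 3, there are exactly 3 Jordan blocks for λ = -1.
Step 2 — from the minimal polynomial, the factor (x + 1)^3 tells us the largest block for λ = -1 has size 3.
Step 3 — with total size 5, 3 blocks, and largest block 3, the block sizes (in nonincreasing order) are [3, 1, 1].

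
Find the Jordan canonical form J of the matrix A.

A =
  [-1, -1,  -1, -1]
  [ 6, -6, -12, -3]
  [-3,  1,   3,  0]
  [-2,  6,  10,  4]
J_2(0) ⊕ J_2(0)

The characteristic polynomial is
  det(x·I − A) = x^4

Eigenvalues and multiplicities (the geometric multiplicity of λ is n − rank(A − λI), which equals the number of Jordan blocks for λ):
  λ = 0: algebraic multiplicity = 4, geometric multiplicity = 2

Determining the block sizes for each eigenvalue:
  λ = 0: with am = 4 and gm = 2, the partition is not yet determined (e.g. several partitions of 4 into 2 parts exist). Let N = A − (0)·I. Computing rank(N^1) = 2, rank(N^2) = 0; the number of blocks of size ≥ j is rank(N^{j−1}) − rank(N^j), giving [2, 2]. So we have 2 block(s) of size 2 → block sizes [2, 2]

Assembling the blocks gives a Jordan form
J =
  [0, 1, 0, 0]
  [0, 0, 0, 0]
  [0, 0, 0, 1]
  [0, 0, 0, 0]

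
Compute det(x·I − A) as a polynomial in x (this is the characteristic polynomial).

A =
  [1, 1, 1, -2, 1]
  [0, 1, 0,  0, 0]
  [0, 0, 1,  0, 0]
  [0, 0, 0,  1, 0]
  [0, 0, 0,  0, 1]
x^5 - 5*x^4 + 10*x^3 - 10*x^2 + 5*x - 1

Expanding det(x·I − A) (e.g. by cofactor expansion or by noting that A is similar to its Jordan form J, which has the same characteristic polynomial as A) gives
  χ_A(x) = x^5 - 5*x^4 + 10*x^3 - 10*x^2 + 5*x - 1
which factors as (x - 1)^5. The eigenvalues (with algebraic multiplicities) are λ = 1 with multiplicity 5.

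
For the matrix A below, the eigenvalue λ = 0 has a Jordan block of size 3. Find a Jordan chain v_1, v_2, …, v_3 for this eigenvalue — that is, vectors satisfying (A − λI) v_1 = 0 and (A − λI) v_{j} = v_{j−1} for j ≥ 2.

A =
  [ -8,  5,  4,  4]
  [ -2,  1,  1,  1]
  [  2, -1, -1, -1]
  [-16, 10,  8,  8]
A Jordan chain for λ = 0 of length 3:
v_1 = (-2, 0, 0, -4)ᵀ
v_2 = (-8, -2, 2, -16)ᵀ
v_3 = (1, 0, 0, 0)ᵀ

Let N = A − (0)·I. We want v_3 with N^3 v_3 = 0 but N^2 v_3 ≠ 0; then v_{j-1} := N · v_j for j = 3, …, 2.

Pick v_3 = (1, 0, 0, 0)ᵀ.
Then v_2 = N · v_3 = (-8, -2, 2, -16)ᵀ.
Then v_1 = N · v_2 = (-2, 0, 0, -4)ᵀ.

Sanity check: (A − (0)·I) v_1 = (0, 0, 0, 0)ᵀ = 0. ✓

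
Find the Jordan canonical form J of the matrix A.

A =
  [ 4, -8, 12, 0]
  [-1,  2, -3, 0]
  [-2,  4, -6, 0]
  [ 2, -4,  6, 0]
J_2(0) ⊕ J_1(0) ⊕ J_1(0)

The characteristic polynomial is
  det(x·I − A) = x^4

Eigenvalues and multiplicities (the geometric multiplicity of λ is n − rank(A − λI), which equals the number of Jordan blocks for λ):
  λ = 0: algebraic multiplicity = 4, geometric multiplicity = 3

Determining the block sizes for each eigenvalue:
  λ = 0: 3 blocks summing to 4 forces exactly one block of size 2 and the rest size 1 → block sizes [2, 1, 1]

Assembling the blocks gives a Jordan form
J =
  [0, 1, 0, 0]
  [0, 0, 0, 0]
  [0, 0, 0, 0]
  [0, 0, 0, 0]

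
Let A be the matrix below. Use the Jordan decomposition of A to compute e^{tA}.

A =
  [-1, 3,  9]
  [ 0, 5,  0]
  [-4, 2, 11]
e^{tA} =
  [-6*t*exp(5*t) + exp(5*t), 3*t*exp(5*t), 9*t*exp(5*t)]
  [0, exp(5*t), 0]
  [-4*t*exp(5*t), 2*t*exp(5*t), 6*t*exp(5*t) + exp(5*t)]

Strategy: write A = P · J · P⁻¹ where J is a Jordan canonical form, so e^{tA} = P · e^{tJ} · P⁻¹, and e^{tJ} can be computed block-by-block.

A has Jordan form
J =
  [5, 1, 0]
  [0, 5, 0]
  [0, 0, 5]
(up to reordering of blocks).

Per-block formulas:
  For a 1×1 block at λ = 5: exp(t · [5]) = [e^(5t)].
  For a 2×2 Jordan block J_2(5): exp(t · J_2(5)) = e^(5t)·(I + t·N), where N is the 2×2 nilpotent shift.

After assembling e^{tJ} and conjugating by P, we get:

e^{tA} =
  [-6*t*exp(5*t) + exp(5*t), 3*t*exp(5*t), 9*t*exp(5*t)]
  [0, exp(5*t), 0]
  [-4*t*exp(5*t), 2*t*exp(5*t), 6*t*exp(5*t) + exp(5*t)]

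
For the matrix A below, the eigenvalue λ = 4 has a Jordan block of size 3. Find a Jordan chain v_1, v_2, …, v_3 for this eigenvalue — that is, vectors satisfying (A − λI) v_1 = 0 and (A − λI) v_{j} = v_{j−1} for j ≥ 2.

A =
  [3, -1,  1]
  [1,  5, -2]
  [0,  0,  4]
A Jordan chain for λ = 4 of length 3:
v_1 = (1, -1, 0)ᵀ
v_2 = (1, -2, 0)ᵀ
v_3 = (0, 0, 1)ᵀ

Let N = A − (4)·I. We want v_3 with N^3 v_3 = 0 but N^2 v_3 ≠ 0; then v_{j-1} := N · v_j for j = 3, …, 2.

Pick v_3 = (0, 0, 1)ᵀ.
Then v_2 = N · v_3 = (1, -2, 0)ᵀ.
Then v_1 = N · v_2 = (1, -1, 0)ᵀ.

Sanity check: (A − (4)·I) v_1 = (0, 0, 0)ᵀ = 0. ✓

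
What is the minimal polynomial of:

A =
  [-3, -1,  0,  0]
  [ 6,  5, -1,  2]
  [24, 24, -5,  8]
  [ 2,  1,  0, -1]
x^3 + 3*x^2 + 3*x + 1

The characteristic polynomial is χ_A(x) = (x + 1)^4, so the eigenvalues are known. The minimal polynomial is
  m_A(x) = Π_λ (x − λ)^{k_λ}
where k_λ is the size of the *largest* Jordan block for λ (equivalently, the smallest k with (A − λI)^k v = 0 for every generalised eigenvector v of λ).

  λ = -1: largest Jordan block has size 3, contributing (x + 1)^3

So m_A(x) = (x + 1)^3 = x^3 + 3*x^2 + 3*x + 1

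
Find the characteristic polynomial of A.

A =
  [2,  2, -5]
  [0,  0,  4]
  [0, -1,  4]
x^3 - 6*x^2 + 12*x - 8

Expanding det(x·I − A) (e.g. by cofactor expansion or by noting that A is similar to its Jordan form J, which has the same characteristic polynomial as A) gives
  χ_A(x) = x^3 - 6*x^2 + 12*x - 8
which factors as (x - 2)^3. The eigenvalues (with algebraic multiplicities) are λ = 2 with multiplicity 3.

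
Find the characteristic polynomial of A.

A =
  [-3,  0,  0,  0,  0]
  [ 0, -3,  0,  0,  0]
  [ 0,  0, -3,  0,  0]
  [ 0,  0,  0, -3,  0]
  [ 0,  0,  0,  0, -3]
x^5 + 15*x^4 + 90*x^3 + 270*x^2 + 405*x + 243

Expanding det(x·I − A) (e.g. by cofactor expansion or by noting that A is similar to its Jordan form J, which has the same characteristic polynomial as A) gives
  χ_A(x) = x^5 + 15*x^4 + 90*x^3 + 270*x^2 + 405*x + 243
which factors as (x + 3)^5. The eigenvalues (with algebraic multiplicities) are λ = -3 with multiplicity 5.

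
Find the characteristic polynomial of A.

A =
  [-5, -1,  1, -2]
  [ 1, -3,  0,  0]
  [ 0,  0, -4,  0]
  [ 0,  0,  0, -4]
x^4 + 16*x^3 + 96*x^2 + 256*x + 256

Expanding det(x·I − A) (e.g. by cofactor expansion or by noting that A is similar to its Jordan form J, which has the same characteristic polynomial as A) gives
  χ_A(x) = x^4 + 16*x^3 + 96*x^2 + 256*x + 256
which factors as (x + 4)^4. The eigenvalues (with algebraic multiplicities) are λ = -4 with multiplicity 4.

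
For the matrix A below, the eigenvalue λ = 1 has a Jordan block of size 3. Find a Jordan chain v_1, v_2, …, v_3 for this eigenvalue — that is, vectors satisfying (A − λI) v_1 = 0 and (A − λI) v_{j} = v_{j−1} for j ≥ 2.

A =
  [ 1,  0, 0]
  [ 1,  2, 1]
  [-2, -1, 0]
A Jordan chain for λ = 1 of length 3:
v_1 = (0, -1, 1)ᵀ
v_2 = (0, 1, -2)ᵀ
v_3 = (1, 0, 0)ᵀ

Let N = A − (1)·I. We want v_3 with N^3 v_3 = 0 but N^2 v_3 ≠ 0; then v_{j-1} := N · v_j for j = 3, …, 2.

Pick v_3 = (1, 0, 0)ᵀ.
Then v_2 = N · v_3 = (0, 1, -2)ᵀ.
Then v_1 = N · v_2 = (0, -1, 1)ᵀ.

Sanity check: (A − (1)·I) v_1 = (0, 0, 0)ᵀ = 0. ✓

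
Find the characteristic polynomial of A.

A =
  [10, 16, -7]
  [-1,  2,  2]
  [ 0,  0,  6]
x^3 - 18*x^2 + 108*x - 216

Expanding det(x·I − A) (e.g. by cofactor expansion or by noting that A is similar to its Jordan form J, which has the same characteristic polynomial as A) gives
  χ_A(x) = x^3 - 18*x^2 + 108*x - 216
which factors as (x - 6)^3. The eigenvalues (with algebraic multiplicities) are λ = 6 with multiplicity 3.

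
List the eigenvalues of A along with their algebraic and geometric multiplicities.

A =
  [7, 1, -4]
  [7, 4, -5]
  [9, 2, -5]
λ = 2: alg = 3, geom = 1

Step 1 — factor the characteristic polynomial to read off the algebraic multiplicities:
  χ_A(x) = (x - 2)^3

Step 2 — compute geometric multiplicities via the rank-nullity identity g(λ) = n − rank(A − λI):
  rank(A − (2)·I) = 2, so dim ker(A − (2)·I) = n − 2 = 1

Summary:
  λ = 2: algebraic multiplicity = 3, geometric multiplicity = 1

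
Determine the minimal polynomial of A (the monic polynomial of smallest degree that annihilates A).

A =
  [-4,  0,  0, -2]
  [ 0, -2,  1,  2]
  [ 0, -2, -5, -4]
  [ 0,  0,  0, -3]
x^2 + 7*x + 12

The characteristic polynomial is χ_A(x) = (x + 3)^2*(x + 4)^2, so the eigenvalues are known. The minimal polynomial is
  m_A(x) = Π_λ (x − λ)^{k_λ}
where k_λ is the size of the *largest* Jordan block for λ (equivalently, the smallest k with (A − λI)^k v = 0 for every generalised eigenvector v of λ).

  λ = -4: largest Jordan block has size 1, contributing (x + 4)
  λ = -3: largest Jordan block has size 1, contributing (x + 3)

So m_A(x) = (x + 3)*(x + 4) = x^2 + 7*x + 12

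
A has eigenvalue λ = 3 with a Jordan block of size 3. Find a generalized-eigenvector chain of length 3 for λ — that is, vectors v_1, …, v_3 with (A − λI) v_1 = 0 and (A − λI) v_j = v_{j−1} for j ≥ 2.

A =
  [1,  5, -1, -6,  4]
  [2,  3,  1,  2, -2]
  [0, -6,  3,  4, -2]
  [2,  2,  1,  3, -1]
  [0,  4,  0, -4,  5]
A Jordan chain for λ = 3 of length 3:
v_1 = (2, 0, -4, 0, 0)ᵀ
v_2 = (-2, 2, 0, 2, 0)ᵀ
v_3 = (1, 0, 0, 0, 0)ᵀ

Let N = A − (3)·I. We want v_3 with N^3 v_3 = 0 but N^2 v_3 ≠ 0; then v_{j-1} := N · v_j for j = 3, …, 2.

Pick v_3 = (1, 0, 0, 0, 0)ᵀ.
Then v_2 = N · v_3 = (-2, 2, 0, 2, 0)ᵀ.
Then v_1 = N · v_2 = (2, 0, -4, 0, 0)ᵀ.

Sanity check: (A − (3)·I) v_1 = (0, 0, 0, 0, 0)ᵀ = 0. ✓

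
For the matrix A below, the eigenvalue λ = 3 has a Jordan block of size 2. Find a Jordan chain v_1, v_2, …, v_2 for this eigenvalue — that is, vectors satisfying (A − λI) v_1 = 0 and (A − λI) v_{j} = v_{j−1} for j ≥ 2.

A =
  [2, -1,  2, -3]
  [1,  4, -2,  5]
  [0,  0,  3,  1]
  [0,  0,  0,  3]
A Jordan chain for λ = 3 of length 2:
v_1 = (-1, 1, 0, 0)ᵀ
v_2 = (1, 0, 0, 0)ᵀ

Let N = A − (3)·I. We want v_2 with N^2 v_2 = 0 but N^1 v_2 ≠ 0; then v_{j-1} := N · v_j for j = 2, …, 2.

Pick v_2 = (1, 0, 0, 0)ᵀ.
Then v_1 = N · v_2 = (-1, 1, 0, 0)ᵀ.

Sanity check: (A − (3)·I) v_1 = (0, 0, 0, 0)ᵀ = 0. ✓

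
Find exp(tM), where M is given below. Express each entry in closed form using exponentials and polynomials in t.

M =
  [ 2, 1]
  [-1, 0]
e^{tM} =
  [t*exp(t) + exp(t), t*exp(t)]
  [-t*exp(t), -t*exp(t) + exp(t)]

Strategy: write M = P · J · P⁻¹ where J is a Jordan canonical form, so e^{tM} = P · e^{tJ} · P⁻¹, and e^{tJ} can be computed block-by-block.

M has Jordan form
J =
  [1, 1]
  [0, 1]
(up to reordering of blocks).

Per-block formulas:
  For a 2×2 Jordan block J_2(1): exp(t · J_2(1)) = e^(1t)·(I + t·N), where N is the 2×2 nilpotent shift.

After assembling e^{tJ} and conjugating by P, we get:

e^{tM} =
  [t*exp(t) + exp(t), t*exp(t)]
  [-t*exp(t), -t*exp(t) + exp(t)]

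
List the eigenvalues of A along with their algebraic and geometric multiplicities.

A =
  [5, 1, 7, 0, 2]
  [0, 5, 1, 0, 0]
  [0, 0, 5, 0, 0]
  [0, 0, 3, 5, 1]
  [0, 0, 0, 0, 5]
λ = 5: alg = 5, geom = 2

Step 1 — factor the characteristic polynomial to read off the algebraic multiplicities:
  χ_A(x) = (x - 5)^5

Step 2 — compute geometric multiplicities via the rank-nullity identity g(λ) = n − rank(A − λI):
  rank(A − (5)·I) = 3, so dim ker(A − (5)·I) = n − 3 = 2

Summary:
  λ = 5: algebraic multiplicity = 5, geometric multiplicity = 2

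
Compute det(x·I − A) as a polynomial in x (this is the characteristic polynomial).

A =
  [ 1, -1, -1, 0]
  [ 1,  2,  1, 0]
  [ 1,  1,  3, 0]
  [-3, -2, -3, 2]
x^4 - 8*x^3 + 24*x^2 - 32*x + 16

Expanding det(x·I − A) (e.g. by cofactor expansion or by noting that A is similar to its Jordan form J, which has the same characteristic polynomial as A) gives
  χ_A(x) = x^4 - 8*x^3 + 24*x^2 - 32*x + 16
which factors as (x - 2)^4. The eigenvalues (with algebraic multiplicities) are λ = 2 with multiplicity 4.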